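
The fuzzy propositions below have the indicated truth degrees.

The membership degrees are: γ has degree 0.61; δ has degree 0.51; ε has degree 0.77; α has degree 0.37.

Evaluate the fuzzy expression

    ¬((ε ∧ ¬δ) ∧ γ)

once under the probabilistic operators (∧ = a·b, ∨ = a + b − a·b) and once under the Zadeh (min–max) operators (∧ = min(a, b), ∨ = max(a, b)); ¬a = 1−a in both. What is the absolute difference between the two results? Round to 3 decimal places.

0.260

Under probabilistic:
  ¬δ = 1 − 0.5100 = 0.4900
  ε ∧ ¬δ = a·b on (0.7700, 0.4900) = 0.3773
  (ε ∧ ¬δ) ∧ γ = a·b on (0.3773, 0.6100) = 0.2302
  ¬((ε ∧ ¬δ) ∧ γ) = 1 − 0.2302 = 0.7698
  → value = 0.7698
Under Zadeh (min–max):
  ¬δ = 1 − 0.51 = 0.49
  ε ∧ ¬δ = min(a, b) on (0.77, 0.49) = 0.49
  (ε ∧ ¬δ) ∧ γ = min(a, b) on (0.49, 0.61) = 0.49
  ¬((ε ∧ ¬δ) ∧ γ) = 1 − 0.49 = 0.51
  → value = 0.5100
|0.7698 − 0.5100| = 0.260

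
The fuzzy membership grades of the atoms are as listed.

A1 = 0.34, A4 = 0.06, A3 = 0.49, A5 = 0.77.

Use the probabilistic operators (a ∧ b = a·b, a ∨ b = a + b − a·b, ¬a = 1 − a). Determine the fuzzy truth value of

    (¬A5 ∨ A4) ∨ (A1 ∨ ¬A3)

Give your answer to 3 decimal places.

0.766

¬A5 = 1 − 0.7700 = 0.2300
¬A5 ∨ A4 = a + b − a·b on (0.2300, 0.0600) = 0.2762
¬A3 = 1 − 0.4900 = 0.5100
A1 ∨ ¬A3 = a + b − a·b on (0.3400, 0.5100) = 0.6766
(¬A5 ∨ A4) ∨ (A1 ∨ ¬A3) = a + b − a·b on (0.2762, 0.6766) = 0.7659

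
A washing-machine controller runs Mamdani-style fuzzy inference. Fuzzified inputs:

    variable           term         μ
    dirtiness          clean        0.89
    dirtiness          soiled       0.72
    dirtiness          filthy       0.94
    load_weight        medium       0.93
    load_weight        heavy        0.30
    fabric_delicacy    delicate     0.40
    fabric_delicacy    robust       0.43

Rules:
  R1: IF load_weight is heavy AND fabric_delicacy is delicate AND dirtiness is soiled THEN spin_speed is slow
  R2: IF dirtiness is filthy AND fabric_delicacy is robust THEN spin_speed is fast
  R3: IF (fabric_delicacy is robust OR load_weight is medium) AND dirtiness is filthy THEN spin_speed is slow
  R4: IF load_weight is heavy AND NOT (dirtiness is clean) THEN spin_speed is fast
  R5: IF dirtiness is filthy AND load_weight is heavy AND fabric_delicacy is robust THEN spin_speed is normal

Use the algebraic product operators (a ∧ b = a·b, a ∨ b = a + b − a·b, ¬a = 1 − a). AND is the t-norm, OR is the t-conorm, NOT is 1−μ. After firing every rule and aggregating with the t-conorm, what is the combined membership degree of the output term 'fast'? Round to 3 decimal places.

R1: heavy=0.30, delicate=0.40, soiled=0.72; AND[a·b] → w = 0.0864
R2: filthy=0.94, robust=0.43; AND[a·b] → w = 0.4042
R3: (robust=0.43 OR medium=0.93) = 0.9601; AND[a·b] with filthy=0.94 → w = 0.9025
R4: heavy=0.30, ¬clean=1−0.89=0.11; AND[a·b] → w = 0.0330
R5: filthy=0.94, heavy=0.30, robust=0.43; AND[a·b] → w = 0.1213
Rules with consequent 'fast': {R2, R4} → strengths 0.4042, 0.0330
Aggregate via t-conorm [a + b − a·b]: 0.4239

0.424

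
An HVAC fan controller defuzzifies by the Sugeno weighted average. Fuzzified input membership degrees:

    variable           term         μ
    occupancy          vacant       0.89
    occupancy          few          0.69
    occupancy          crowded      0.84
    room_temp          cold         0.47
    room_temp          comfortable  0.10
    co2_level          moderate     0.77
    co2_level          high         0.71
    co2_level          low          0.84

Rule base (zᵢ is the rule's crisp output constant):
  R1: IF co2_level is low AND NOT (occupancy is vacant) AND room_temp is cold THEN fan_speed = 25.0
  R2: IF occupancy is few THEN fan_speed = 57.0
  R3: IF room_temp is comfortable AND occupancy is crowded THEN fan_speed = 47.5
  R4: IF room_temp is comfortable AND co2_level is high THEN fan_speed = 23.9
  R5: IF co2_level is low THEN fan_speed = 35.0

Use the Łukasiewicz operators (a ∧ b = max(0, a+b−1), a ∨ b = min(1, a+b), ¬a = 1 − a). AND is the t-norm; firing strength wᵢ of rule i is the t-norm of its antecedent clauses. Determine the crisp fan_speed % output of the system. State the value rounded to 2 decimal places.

44.92

R1 (z=25.0): low=0.84, ¬vacant=1−0.89=0.11, cold=0.47; AND[max(0, a+b−1)] → w = 0.00
R2 (z=57.0): few=0.69 → w = 0.69
R3 (z=47.5): comfortable=0.10, crowded=0.84; AND[max(0, a+b−1)] → w = 0.00
R4 (z=23.9): comfortable=0.10, high=0.71; AND[max(0, a+b−1)] → w = 0.00
R5 (z=35.0): low=0.84 → w = 0.84
Weighted average = (0.00·25.0 + 0.69·57.0 + 0.00·47.5 + 0.00·23.9 + 0.84·35.0) / (0.00 + 0.69 + 0.00 + 0.00 + 0.84)
  = 68.7300 / 1.5300 = 44.92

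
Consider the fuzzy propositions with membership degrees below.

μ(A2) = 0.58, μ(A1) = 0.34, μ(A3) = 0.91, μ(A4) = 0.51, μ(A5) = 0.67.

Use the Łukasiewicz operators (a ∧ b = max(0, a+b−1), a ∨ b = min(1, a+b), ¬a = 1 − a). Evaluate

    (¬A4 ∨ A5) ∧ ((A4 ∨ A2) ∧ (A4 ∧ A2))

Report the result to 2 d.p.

¬A4 = 1 − 0.51 = 0.49
¬A4 ∨ A5 = min(1, a+b) on (0.49, 0.67) = 1.00
A4 ∨ A2 = min(1, a+b) on (0.51, 0.58) = 1.00
A4 ∧ A2 = max(0, a+b−1) on (0.51, 0.58) = 0.09
(A4 ∨ A2) ∧ (A4 ∧ A2) = max(0, a+b−1) on (1.00, 0.09) = 0.09
(¬A4 ∨ A5) ∧ ((A4 ∨ A2) ∧ (A4 ∧ A2)) = max(0, a+b−1) on (1.00, 0.09) = 0.09

0.09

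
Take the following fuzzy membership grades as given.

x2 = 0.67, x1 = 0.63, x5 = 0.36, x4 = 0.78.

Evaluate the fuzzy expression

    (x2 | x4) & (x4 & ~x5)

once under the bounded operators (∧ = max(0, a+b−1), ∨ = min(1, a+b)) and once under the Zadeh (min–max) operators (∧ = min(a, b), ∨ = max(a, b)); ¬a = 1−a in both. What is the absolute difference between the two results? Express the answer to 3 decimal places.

Under bounded:
  x2 | x4 = min(1, a+b) on (0.67, 0.78) = 1.00
  ~x5 = 1 − 0.36 = 0.64
  x4 & ~x5 = max(0, a+b−1) on (0.78, 0.64) = 0.42
  (x2 | x4) & (x4 & ~x5) = max(0, a+b−1) on (1.00, 0.42) = 0.42
  → value = 0.4200
Under Zadeh (min–max):
  x2 | x4 = max(a, b) on (0.67, 0.78) = 0.78
  ~x5 = 1 − 0.36 = 0.64
  x4 & ~x5 = min(a, b) on (0.78, 0.64) = 0.64
  (x2 | x4) & (x4 & ~x5) = min(a, b) on (0.78, 0.64) = 0.64
  → value = 0.6400
|0.4200 − 0.6400| = 0.220

0.220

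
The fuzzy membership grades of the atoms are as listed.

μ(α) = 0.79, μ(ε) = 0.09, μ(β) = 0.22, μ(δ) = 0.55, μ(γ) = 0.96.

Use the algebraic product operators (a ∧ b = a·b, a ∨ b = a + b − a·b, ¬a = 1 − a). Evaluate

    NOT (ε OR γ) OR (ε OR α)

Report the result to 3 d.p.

ε OR γ = a + b − a·b on (0.0900, 0.9600) = 0.9636
NOT (ε OR γ) = 1 − 0.9636 = 0.0364
ε OR α = a + b − a·b on (0.0900, 0.7900) = 0.8089
NOT (ε OR γ) OR (ε OR α) = a + b − a·b on (0.0364, 0.8089) = 0.8159

0.816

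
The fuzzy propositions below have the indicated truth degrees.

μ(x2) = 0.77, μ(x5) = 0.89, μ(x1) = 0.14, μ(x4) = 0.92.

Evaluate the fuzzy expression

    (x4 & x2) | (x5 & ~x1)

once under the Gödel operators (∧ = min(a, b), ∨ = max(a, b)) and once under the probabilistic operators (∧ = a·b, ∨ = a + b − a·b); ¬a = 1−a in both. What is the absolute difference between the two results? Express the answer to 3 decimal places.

Under Gödel:
  x4 & x2 = min(a, b) on (0.92, 0.77) = 0.77
  ~x1 = 1 − 0.14 = 0.86
  x5 & ~x1 = min(a, b) on (0.89, 0.86) = 0.86
  (x4 & x2) | (x5 & ~x1) = max(a, b) on (0.77, 0.86) = 0.86
  → value = 0.8600
Under probabilistic:
  x4 & x2 = a·b on (0.9200, 0.7700) = 0.7084
  ~x1 = 1 − 0.1400 = 0.8600
  x5 & ~x1 = a·b on (0.8900, 0.8600) = 0.7654
  (x4 & x2) | (x5 & ~x1) = a + b − a·b on (0.7084, 0.7654) = 0.9316
  → value = 0.9316
|0.8600 − 0.9316| = 0.072

0.072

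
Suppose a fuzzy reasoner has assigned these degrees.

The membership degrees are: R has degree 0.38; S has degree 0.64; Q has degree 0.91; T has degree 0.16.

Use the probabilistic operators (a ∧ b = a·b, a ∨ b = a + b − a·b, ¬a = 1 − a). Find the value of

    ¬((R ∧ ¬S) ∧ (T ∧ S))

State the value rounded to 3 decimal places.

0.986

¬S = 1 − 0.6400 = 0.3600
R ∧ ¬S = a·b on (0.3800, 0.3600) = 0.1368
T ∧ S = a·b on (0.1600, 0.6400) = 0.1024
(R ∧ ¬S) ∧ (T ∧ S) = a·b on (0.1368, 0.1024) = 0.0140
¬((R ∧ ¬S) ∧ (T ∧ S)) = 1 − 0.0140 = 0.9860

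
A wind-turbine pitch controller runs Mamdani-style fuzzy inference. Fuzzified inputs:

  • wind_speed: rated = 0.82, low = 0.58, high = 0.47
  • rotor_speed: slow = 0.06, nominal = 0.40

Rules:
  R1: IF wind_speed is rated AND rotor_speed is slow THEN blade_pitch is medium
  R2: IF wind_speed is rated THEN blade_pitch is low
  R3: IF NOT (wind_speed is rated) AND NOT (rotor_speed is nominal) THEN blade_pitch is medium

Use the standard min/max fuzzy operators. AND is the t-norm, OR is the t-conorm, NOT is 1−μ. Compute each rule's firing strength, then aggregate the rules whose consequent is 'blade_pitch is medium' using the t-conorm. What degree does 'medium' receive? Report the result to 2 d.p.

R1: rated=0.82, slow=0.06; AND[min(a, b)] → w = 0.06
R2: rated=0.82 → w = 0.82
R3: ¬rated=1−0.82=0.18, ¬nominal=1−0.40=0.60; AND[min(a, b)] → w = 0.18
Rules with consequent 'medium': {R1, R3} → strengths 0.06, 0.18
Aggregate via t-conorm [max(a, b)]: 0.18

0.18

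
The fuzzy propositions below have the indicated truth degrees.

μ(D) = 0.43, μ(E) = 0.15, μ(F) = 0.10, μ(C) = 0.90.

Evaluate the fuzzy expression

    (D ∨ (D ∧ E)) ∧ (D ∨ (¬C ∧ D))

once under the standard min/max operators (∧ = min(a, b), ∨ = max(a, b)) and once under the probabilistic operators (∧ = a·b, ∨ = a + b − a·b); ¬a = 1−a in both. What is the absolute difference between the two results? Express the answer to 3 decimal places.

Under standard min/max:
  D ∧ E = min(a, b) on (0.43, 0.15) = 0.15
  D ∨ (D ∧ E) = max(a, b) on (0.43, 0.15) = 0.43
  ¬C = 1 − 0.90 = 0.10
  ¬C ∧ D = min(a, b) on (0.10, 0.43) = 0.10
  D ∨ (¬C ∧ D) = max(a, b) on (0.43, 0.10) = 0.43
  (D ∨ (D ∧ E)) ∧ (D ∨ (¬C ∧ D)) = min(a, b) on (0.43, 0.43) = 0.43
  → value = 0.4300
Under probabilistic:
  D ∧ E = a·b on (0.4300, 0.1500) = 0.0645
  D ∨ (D ∧ E) = a + b − a·b on (0.4300, 0.0645) = 0.4668
  ¬C = 1 − 0.9000 = 0.1000
  ¬C ∧ D = a·b on (0.1000, 0.4300) = 0.0430
  D ∨ (¬C ∧ D) = a + b − a·b on (0.4300, 0.0430) = 0.4545
  (D ∨ (D ∧ E)) ∧ (D ∨ (¬C ∧ D)) = a·b on (0.4668, 0.4545) = 0.2121
  → value = 0.2121
|0.4300 − 0.2121| = 0.218

0.218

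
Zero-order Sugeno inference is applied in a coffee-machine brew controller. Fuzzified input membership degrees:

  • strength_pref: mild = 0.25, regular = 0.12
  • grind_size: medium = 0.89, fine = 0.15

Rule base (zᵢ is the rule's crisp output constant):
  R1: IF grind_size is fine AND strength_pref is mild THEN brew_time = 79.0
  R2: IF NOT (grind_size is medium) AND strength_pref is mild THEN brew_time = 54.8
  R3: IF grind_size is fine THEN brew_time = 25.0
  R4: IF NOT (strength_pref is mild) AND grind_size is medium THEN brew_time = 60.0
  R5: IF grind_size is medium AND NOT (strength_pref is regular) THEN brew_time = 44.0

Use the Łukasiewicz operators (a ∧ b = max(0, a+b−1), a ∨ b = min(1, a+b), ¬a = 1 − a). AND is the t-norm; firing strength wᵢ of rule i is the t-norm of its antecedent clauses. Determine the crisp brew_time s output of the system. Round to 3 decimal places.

R1 (z=79.0): fine=0.15, mild=0.25; AND[max(0, a+b−1)] → w = 0.00
R2 (z=54.8): ¬medium=1−0.89=0.11, mild=0.25; AND[max(0, a+b−1)] → w = 0.00
R3 (z=25.0): fine=0.15 → w = 0.15
R4 (z=60.0): ¬mild=1−0.25=0.75, medium=0.89; AND[max(0, a+b−1)] → w = 0.64
R5 (z=44.0): medium=0.89, ¬regular=1−0.12=0.88; AND[max(0, a+b−1)] → w = 0.77
Weighted average = (0.00·79.0 + 0.00·54.8 + 0.15·25.0 + 0.64·60.0 + 0.77·44.0) / (0.00 + 0.00 + 0.15 + 0.64 + 0.77)
  = 76.0300 / 1.5600 = 48.737

48.737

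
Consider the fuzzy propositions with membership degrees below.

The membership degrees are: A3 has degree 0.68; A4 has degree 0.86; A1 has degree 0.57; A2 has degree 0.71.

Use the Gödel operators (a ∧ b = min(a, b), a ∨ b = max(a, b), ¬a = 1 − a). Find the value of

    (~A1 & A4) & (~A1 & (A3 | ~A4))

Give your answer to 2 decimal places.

~A1 = 1 − 0.57 = 0.43
~A1 & A4 = min(a, b) on (0.43, 0.86) = 0.43
~A1 = 1 − 0.57 = 0.43
~A4 = 1 − 0.86 = 0.14
A3 | ~A4 = max(a, b) on (0.68, 0.14) = 0.68
~A1 & (A3 | ~A4) = min(a, b) on (0.43, 0.68) = 0.43
(~A1 & A4) & (~A1 & (A3 | ~A4)) = min(a, b) on (0.43, 0.43) = 0.43

0.43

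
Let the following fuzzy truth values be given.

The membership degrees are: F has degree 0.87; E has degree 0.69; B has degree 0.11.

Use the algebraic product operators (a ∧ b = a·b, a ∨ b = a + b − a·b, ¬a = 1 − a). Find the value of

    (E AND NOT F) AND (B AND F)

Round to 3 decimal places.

NOT F = 1 − 0.8700 = 0.1300
E AND NOT F = a·b on (0.6900, 0.1300) = 0.0897
B AND F = a·b on (0.1100, 0.8700) = 0.0957
(E AND NOT F) AND (B AND F) = a·b on (0.0897, 0.0957) = 0.0086

0.009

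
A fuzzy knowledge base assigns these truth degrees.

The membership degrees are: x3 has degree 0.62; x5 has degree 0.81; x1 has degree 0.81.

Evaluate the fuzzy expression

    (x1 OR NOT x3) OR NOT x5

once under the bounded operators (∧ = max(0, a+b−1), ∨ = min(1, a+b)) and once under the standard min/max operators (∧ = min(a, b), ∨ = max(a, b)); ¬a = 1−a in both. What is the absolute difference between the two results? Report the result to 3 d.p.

0.190

Under bounded:
  NOT x3 = 1 − 0.62 = 0.38
  x1 OR NOT x3 = min(1, a+b) on (0.81, 0.38) = 1.00
  NOT x5 = 1 − 0.81 = 0.19
  (x1 OR NOT x3) OR NOT x5 = min(1, a+b) on (1.00, 0.19) = 1.00
  → value = 1.0000
Under standard min/max:
  NOT x3 = 1 − 0.62 = 0.38
  x1 OR NOT x3 = max(a, b) on (0.81, 0.38) = 0.81
  NOT x5 = 1 − 0.81 = 0.19
  (x1 OR NOT x3) OR NOT x5 = max(a, b) on (0.81, 0.19) = 0.81
  → value = 0.8100
|1.0000 − 0.8100| = 0.190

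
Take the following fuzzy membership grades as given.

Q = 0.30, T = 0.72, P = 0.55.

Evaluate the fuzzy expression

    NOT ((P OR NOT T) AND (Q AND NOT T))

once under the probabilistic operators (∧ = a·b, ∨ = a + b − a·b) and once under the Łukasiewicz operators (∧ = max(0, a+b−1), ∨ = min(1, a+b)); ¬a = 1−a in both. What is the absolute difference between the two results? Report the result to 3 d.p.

0.057

Under probabilistic:
  NOT T = 1 − 0.7200 = 0.2800
  P OR NOT T = a + b − a·b on (0.5500, 0.2800) = 0.6760
  NOT T = 1 − 0.7200 = 0.2800
  Q AND NOT T = a·b on (0.3000, 0.2800) = 0.0840
  (P OR NOT T) AND (Q AND NOT T) = a·b on (0.6760, 0.0840) = 0.0568
  NOT ((P OR NOT T) AND (Q AND NOT T)) = 1 − 0.0568 = 0.9432
  → value = 0.9432
Under Łukasiewicz:
  NOT T = 1 − 0.72 = 0.28
  P OR NOT T = min(1, a+b) on (0.55, 0.28) = 0.83
  NOT T = 1 − 0.72 = 0.28
  Q AND NOT T = max(0, a+b−1) on (0.30, 0.28) = 0.00
  (P OR NOT T) AND (Q AND NOT T) = max(0, a+b−1) on (0.83, 0.00) = 0.00
  NOT ((P OR NOT T) AND (Q AND NOT T)) = 1 − 0.00 = 1.00
  → value = 1.0000
|0.9432 − 1.0000| = 0.057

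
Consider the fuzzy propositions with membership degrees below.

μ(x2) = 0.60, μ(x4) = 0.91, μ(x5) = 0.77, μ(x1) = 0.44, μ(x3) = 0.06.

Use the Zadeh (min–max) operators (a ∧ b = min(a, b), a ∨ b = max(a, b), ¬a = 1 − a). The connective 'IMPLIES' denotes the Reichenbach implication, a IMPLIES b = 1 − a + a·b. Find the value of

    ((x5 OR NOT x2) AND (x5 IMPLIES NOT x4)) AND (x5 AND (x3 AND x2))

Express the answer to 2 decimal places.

0.06

NOT x2 = 1 − 0.60 = 0.40
x5 OR NOT x2 = max(a, b) on (0.77, 0.40) = 0.77
NOT x4 = 1 − 0.91 = 0.09
x5 IMPLIES NOT x4  [Reichenbach: 1 − a + a·b] with a=0.77, b=0.09 → 0.30
(x5 OR NOT x2) AND (x5 IMPLIES NOT x4) = min(a, b) on (0.77, 0.30) = 0.30
x3 AND x2 = min(a, b) on (0.06, 0.60) = 0.06
x5 AND (x3 AND x2) = min(a, b) on (0.77, 0.06) = 0.06
((x5 OR NOT x2) AND (x5 IMPLIES NOT x4)) AND (x5 AND (x3 AND x2)) = min(a, b) on (0.30, 0.06) = 0.06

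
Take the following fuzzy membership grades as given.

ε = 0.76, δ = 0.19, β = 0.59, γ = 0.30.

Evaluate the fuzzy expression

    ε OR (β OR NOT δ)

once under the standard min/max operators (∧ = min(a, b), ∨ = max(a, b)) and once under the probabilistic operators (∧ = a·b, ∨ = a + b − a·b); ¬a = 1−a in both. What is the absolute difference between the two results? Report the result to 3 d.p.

0.171

Under standard min/max:
  NOT δ = 1 − 0.19 = 0.81
  β OR NOT δ = max(a, b) on (0.59, 0.81) = 0.81
  ε OR (β OR NOT δ) = max(a, b) on (0.76, 0.81) = 0.81
  → value = 0.8100
Under probabilistic:
  NOT δ = 1 − 0.1900 = 0.8100
  β OR NOT δ = a + b − a·b on (0.5900, 0.8100) = 0.9221
  ε OR (β OR NOT δ) = a + b − a·b on (0.7600, 0.9221) = 0.9813
  → value = 0.9813
|0.8100 − 0.9813| = 0.171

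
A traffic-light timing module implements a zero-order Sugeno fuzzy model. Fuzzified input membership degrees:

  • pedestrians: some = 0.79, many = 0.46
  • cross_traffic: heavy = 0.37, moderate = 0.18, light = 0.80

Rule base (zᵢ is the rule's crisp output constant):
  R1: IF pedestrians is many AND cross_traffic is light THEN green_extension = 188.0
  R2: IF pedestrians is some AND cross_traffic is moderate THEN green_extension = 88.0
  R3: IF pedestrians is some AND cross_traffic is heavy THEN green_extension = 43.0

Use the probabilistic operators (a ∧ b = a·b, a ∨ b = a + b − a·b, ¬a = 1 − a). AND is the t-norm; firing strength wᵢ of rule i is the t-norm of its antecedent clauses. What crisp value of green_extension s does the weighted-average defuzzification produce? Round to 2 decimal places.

R1 (z=188.0): many=0.46, light=0.80; AND[a·b] → w = 0.3680
R2 (z=88.0): some=0.79, moderate=0.18; AND[a·b] → w = 0.1422
R3 (z=43.0): some=0.79, heavy=0.37; AND[a·b] → w = 0.2923
Weighted average = (0.3680·188.0 + 0.1422·88.0 + 0.2923·43.0) / (0.3680 + 0.1422 + 0.2923)
  = 94.2665 / 0.8025 = 117.47

117.47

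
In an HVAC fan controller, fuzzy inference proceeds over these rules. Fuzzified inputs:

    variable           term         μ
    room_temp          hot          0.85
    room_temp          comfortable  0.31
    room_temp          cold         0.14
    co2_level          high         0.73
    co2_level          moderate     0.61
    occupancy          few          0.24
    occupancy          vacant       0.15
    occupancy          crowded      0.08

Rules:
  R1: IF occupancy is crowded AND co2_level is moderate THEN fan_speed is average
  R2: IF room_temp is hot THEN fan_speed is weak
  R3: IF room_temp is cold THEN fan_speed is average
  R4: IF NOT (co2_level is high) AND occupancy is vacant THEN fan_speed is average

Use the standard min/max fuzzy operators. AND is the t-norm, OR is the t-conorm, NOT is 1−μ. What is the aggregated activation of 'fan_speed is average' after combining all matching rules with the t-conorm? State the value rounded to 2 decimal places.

R1: crowded=0.08, moderate=0.61; AND[min(a, b)] → w = 0.08
R2: hot=0.85 → w = 0.85
R3: cold=0.14 → w = 0.14
R4: ¬high=1−0.73=0.27, vacant=0.15; AND[min(a, b)] → w = 0.15
Rules with consequent 'average': {R1, R3, R4} → strengths 0.08, 0.14, 0.15
Aggregate via t-conorm [max(a, b)]: 0.15

0.15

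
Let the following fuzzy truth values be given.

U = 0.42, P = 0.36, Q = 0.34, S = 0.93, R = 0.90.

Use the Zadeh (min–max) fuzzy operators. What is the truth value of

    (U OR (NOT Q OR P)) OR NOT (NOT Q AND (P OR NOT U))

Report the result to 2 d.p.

NOT Q = 1 − 0.34 = 0.66
NOT Q OR P = max(a, b) on (0.66, 0.36) = 0.66
U OR (NOT Q OR P) = max(a, b) on (0.42, 0.66) = 0.66
NOT Q = 1 − 0.34 = 0.66
NOT U = 1 − 0.42 = 0.58
P OR NOT U = max(a, b) on (0.36, 0.58) = 0.58
NOT Q AND (P OR NOT U) = min(a, b) on (0.66, 0.58) = 0.58
NOT (NOT Q AND (P OR NOT U)) = 1 − 0.58 = 0.42
(U OR (NOT Q OR P)) OR NOT (NOT Q AND (P OR NOT U)) = max(a, b) on (0.66, 0.42) = 0.66

0.66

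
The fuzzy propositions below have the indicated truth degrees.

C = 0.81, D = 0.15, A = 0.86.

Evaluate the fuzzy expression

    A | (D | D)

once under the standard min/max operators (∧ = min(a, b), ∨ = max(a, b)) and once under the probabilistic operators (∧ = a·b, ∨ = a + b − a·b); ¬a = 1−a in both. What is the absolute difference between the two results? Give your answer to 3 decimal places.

0.039

Under standard min/max:
  D | D = max(a, b) on (0.15, 0.15) = 0.15
  A | (D | D) = max(a, b) on (0.86, 0.15) = 0.86
  → value = 0.8600
Under probabilistic:
  D | D = a + b − a·b on (0.1500, 0.1500) = 0.2775
  A | (D | D) = a + b − a·b on (0.8600, 0.2775) = 0.8988
  → value = 0.8988
|0.8600 − 0.8988| = 0.039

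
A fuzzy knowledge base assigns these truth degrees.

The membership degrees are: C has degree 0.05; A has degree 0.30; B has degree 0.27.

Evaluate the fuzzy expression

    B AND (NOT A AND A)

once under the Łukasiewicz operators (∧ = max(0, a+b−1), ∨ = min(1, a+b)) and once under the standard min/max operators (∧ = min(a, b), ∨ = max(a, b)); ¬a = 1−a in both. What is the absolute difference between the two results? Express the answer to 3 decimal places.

Under Łukasiewicz:
  NOT A = 1 − 0.30 = 0.70
  NOT A AND A = max(0, a+b−1) on (0.70, 0.30) = 0.00
  B AND (NOT A AND A) = max(0, a+b−1) on (0.27, 0.00) = 0.00
  → value = 0.0000
Under standard min/max:
  NOT A = 1 − 0.30 = 0.70
  NOT A AND A = min(a, b) on (0.70, 0.30) = 0.30
  B AND (NOT A AND A) = min(a, b) on (0.27, 0.30) = 0.27
  → value = 0.2700
|0.0000 − 0.2700| = 0.270

0.270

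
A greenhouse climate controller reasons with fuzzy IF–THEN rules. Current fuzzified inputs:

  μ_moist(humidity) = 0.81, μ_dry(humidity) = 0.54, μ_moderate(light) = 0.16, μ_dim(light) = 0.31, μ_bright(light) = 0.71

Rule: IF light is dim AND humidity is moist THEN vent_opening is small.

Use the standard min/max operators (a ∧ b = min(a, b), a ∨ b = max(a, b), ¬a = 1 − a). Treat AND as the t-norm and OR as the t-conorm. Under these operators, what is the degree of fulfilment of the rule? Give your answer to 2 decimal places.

firing strength: dim=0.31, moist=0.81; AND[min(a, b)] → w = 0.31

0.31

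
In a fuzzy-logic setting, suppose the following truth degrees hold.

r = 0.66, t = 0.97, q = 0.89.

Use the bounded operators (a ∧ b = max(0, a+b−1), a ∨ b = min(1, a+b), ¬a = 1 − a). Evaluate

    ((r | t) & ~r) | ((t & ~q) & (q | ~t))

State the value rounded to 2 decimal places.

0.34

r | t = min(1, a+b) on (0.66, 0.97) = 1.00
~r = 1 − 0.66 = 0.34
(r | t) & ~r = max(0, a+b−1) on (1.00, 0.34) = 0.34
~q = 1 − 0.89 = 0.11
t & ~q = max(0, a+b−1) on (0.97, 0.11) = 0.08
~t = 1 − 0.97 = 0.03
q | ~t = min(1, a+b) on (0.89, 0.03) = 0.92
(t & ~q) & (q | ~t) = max(0, a+b−1) on (0.08, 0.92) = 0.00
((r | t) & ~r) | ((t & ~q) & (q | ~t)) = min(1, a+b) on (0.34, 0.00) = 0.34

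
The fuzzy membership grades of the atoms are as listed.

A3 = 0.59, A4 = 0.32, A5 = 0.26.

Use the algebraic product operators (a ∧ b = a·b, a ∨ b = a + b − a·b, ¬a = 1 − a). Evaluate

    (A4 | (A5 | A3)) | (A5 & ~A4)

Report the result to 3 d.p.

A5 | A3 = a + b − a·b on (0.2600, 0.5900) = 0.6966
A4 | (A5 | A3) = a + b − a·b on (0.3200, 0.6966) = 0.7937
~A4 = 1 − 0.3200 = 0.6800
A5 & ~A4 = a·b on (0.2600, 0.6800) = 0.1768
(A4 | (A5 | A3)) | (A5 & ~A4) = a + b − a·b on (0.7937, 0.1768) = 0.8302

0.830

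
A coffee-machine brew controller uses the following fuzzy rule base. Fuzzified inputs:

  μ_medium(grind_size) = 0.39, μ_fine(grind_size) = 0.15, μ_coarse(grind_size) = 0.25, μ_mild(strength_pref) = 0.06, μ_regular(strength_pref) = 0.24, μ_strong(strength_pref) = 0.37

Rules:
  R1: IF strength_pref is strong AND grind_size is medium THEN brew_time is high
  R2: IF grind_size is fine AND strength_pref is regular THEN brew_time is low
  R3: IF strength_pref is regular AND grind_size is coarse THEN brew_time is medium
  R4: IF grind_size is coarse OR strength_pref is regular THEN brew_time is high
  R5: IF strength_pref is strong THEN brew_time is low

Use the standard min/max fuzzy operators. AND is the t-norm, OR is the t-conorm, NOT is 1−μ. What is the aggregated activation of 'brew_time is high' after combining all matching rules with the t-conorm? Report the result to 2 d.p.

R1: strong=0.37, medium=0.39; AND[min(a, b)] → w = 0.37
R2: fine=0.15, regular=0.24; AND[min(a, b)] → w = 0.15
R3: regular=0.24, coarse=0.25; AND[min(a, b)] → w = 0.24
R4: coarse=0.25, regular=0.24; OR[max(a, b)] → w = 0.25
R5: strong=0.37 → w = 0.37
Rules with consequent 'high': {R1, R4} → strengths 0.37, 0.25
Aggregate via t-conorm [max(a, b)]: 0.37

0.37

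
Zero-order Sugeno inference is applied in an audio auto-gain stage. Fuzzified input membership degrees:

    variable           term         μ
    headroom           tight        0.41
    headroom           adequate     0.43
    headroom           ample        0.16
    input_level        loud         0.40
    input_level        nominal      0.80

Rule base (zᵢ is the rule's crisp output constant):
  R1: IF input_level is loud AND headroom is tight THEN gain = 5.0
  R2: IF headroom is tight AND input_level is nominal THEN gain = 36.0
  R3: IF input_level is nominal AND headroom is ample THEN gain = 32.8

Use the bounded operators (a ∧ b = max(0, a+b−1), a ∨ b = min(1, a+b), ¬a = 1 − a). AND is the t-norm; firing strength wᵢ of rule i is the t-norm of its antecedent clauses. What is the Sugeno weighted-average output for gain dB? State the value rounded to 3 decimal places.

R1 (z=5.0): loud=0.40, tight=0.41; AND[max(0, a+b−1)] → w = 0.00
R2 (z=36.0): tight=0.41, nominal=0.80; AND[max(0, a+b−1)] → w = 0.21
R3 (z=32.8): nominal=0.80, ample=0.16; AND[max(0, a+b−1)] → w = 0.00
Weighted average = (0.00·5.0 + 0.21·36.0 + 0.00·32.8) / (0.00 + 0.21 + 0.00)
  = 7.5600 / 0.2100 = 36.000

36.000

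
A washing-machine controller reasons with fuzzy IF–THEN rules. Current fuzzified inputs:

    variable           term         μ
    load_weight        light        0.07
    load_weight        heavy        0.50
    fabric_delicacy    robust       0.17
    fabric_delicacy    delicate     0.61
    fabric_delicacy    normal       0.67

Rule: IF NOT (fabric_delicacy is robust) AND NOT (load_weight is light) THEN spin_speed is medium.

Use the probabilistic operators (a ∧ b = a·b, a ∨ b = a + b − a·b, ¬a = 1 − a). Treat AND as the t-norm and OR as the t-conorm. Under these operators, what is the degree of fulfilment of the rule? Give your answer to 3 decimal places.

0.772

firing strength: ¬robust=1−0.17=0.83, ¬light=1−0.07=0.93; AND[a·b] → w = 0.7719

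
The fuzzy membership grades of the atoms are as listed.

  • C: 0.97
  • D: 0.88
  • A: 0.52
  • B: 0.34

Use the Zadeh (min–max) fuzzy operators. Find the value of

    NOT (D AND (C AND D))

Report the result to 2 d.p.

C AND D = min(a, b) on (0.97, 0.88) = 0.88
D AND (C AND D) = min(a, b) on (0.88, 0.88) = 0.88
NOT (D AND (C AND D)) = 1 − 0.88 = 0.12

0.12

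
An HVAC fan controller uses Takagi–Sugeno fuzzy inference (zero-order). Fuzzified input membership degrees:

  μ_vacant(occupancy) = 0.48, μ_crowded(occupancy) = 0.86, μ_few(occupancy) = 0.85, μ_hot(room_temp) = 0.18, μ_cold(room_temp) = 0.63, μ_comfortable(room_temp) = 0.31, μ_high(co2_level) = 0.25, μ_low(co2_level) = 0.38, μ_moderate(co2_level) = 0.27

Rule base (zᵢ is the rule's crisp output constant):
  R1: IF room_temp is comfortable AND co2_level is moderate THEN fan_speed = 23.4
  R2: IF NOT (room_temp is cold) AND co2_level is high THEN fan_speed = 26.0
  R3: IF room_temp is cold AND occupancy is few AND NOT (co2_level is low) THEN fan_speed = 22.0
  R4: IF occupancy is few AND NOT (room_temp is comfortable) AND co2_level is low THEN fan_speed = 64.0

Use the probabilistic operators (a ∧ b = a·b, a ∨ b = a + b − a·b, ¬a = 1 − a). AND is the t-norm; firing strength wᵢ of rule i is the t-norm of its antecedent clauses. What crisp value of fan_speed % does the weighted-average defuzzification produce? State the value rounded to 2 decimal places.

R1 (z=23.4): comfortable=0.31, moderate=0.27; AND[a·b] → w = 0.0837
R2 (z=26.0): ¬cold=1−0.63=0.37, high=0.25; AND[a·b] → w = 0.0925
R3 (z=22.0): cold=0.63, few=0.85, ¬low=1−0.38=0.62; AND[a·b] → w = 0.3320
R4 (z=64.0): few=0.85, ¬comfortable=1−0.31=0.69, low=0.38; AND[a·b] → w = 0.2229
Weighted average = (0.0837·23.4 + 0.0925·26.0 + 0.3320·22.0 + 0.2229·64.0) / (0.0837 + 0.0925 + 0.3320 + 0.2229)
  = 25.9315 / 0.7311 = 35.47

35.47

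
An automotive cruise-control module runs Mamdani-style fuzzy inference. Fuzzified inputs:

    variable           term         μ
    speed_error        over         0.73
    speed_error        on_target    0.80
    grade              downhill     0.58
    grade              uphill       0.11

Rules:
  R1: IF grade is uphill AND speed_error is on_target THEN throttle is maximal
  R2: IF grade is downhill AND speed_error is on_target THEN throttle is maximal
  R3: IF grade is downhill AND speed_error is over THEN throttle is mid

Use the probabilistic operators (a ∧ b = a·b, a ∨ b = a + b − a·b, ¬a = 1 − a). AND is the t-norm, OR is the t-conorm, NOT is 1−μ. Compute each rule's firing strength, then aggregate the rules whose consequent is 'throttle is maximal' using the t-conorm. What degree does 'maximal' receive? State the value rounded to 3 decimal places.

R1: uphill=0.11, on_target=0.80; AND[a·b] → w = 0.0880
R2: downhill=0.58, on_target=0.80; AND[a·b] → w = 0.4640
R3: downhill=0.58, over=0.73; AND[a·b] → w = 0.4234
Rules with consequent 'maximal': {R1, R2} → strengths 0.0880, 0.4640
Aggregate via t-conorm [a + b − a·b]: 0.5112

0.511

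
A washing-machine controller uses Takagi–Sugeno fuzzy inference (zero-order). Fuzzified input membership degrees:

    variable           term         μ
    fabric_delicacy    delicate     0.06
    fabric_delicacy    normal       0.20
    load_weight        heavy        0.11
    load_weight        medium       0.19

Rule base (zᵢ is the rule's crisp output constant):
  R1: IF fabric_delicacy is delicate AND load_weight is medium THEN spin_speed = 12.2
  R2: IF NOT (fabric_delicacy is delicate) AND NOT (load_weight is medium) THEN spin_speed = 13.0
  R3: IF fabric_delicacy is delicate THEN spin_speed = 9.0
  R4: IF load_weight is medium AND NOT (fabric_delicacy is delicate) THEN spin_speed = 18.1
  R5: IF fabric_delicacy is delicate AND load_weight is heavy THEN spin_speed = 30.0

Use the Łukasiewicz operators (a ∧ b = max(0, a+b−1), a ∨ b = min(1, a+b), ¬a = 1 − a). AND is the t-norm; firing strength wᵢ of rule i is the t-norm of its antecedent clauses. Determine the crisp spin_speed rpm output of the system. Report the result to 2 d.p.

13.45

R1 (z=12.2): delicate=0.06, medium=0.19; AND[max(0, a+b−1)] → w = 0.00
R2 (z=13.0): ¬delicate=1−0.06=0.94, ¬medium=1−0.19=0.81; AND[max(0, a+b−1)] → w = 0.75
R3 (z=9.0): delicate=0.06 → w = 0.06
R4 (z=18.1): medium=0.19, ¬delicate=1−0.06=0.94; AND[max(0, a+b−1)] → w = 0.13
R5 (z=30.0): delicate=0.06, heavy=0.11; AND[max(0, a+b−1)] → w = 0.00
Weighted average = (0.00·12.2 + 0.75·13.0 + 0.06·9.0 + 0.13·18.1 + 0.00·30.0) / (0.00 + 0.75 + 0.06 + 0.13 + 0.00)
  = 12.6430 / 0.9400 = 13.45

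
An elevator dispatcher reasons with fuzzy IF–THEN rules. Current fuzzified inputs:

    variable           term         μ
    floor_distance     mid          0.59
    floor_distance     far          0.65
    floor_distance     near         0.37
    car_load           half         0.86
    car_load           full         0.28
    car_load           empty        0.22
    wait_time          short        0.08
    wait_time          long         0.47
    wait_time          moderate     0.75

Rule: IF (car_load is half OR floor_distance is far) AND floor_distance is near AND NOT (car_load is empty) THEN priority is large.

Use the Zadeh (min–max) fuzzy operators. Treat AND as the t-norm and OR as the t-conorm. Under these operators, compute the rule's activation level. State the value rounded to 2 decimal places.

firing strength: (half=0.86 OR far=0.65) = 0.86; AND[min(a, b)] with near=0.37, ¬empty=1−0.22=0.78 → w = 0.37

0.37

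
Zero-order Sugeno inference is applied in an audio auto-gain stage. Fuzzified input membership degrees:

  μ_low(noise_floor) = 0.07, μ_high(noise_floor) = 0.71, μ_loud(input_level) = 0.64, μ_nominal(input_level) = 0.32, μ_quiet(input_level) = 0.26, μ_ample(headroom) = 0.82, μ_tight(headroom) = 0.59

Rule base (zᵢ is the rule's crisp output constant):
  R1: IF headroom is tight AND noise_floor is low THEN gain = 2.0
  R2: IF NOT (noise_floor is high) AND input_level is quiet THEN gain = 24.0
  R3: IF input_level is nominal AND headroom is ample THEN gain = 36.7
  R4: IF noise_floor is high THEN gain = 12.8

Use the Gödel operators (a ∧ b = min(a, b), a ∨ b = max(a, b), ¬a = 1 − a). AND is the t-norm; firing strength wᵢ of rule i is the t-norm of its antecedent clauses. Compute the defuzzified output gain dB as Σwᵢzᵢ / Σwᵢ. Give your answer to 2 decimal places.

20.01

R1 (z=2.0): tight=0.59, low=0.07; AND[min(a, b)] → w = 0.07
R2 (z=24.0): ¬high=1−0.71=0.29, quiet=0.26; AND[min(a, b)] → w = 0.26
R3 (z=36.7): nominal=0.32, ample=0.82; AND[min(a, b)] → w = 0.32
R4 (z=12.8): high=0.71 → w = 0.71
Weighted average = (0.07·2.0 + 0.26·24.0 + 0.32·36.7 + 0.71·12.8) / (0.07 + 0.26 + 0.32 + 0.71)
  = 27.2120 / 1.3600 = 20.01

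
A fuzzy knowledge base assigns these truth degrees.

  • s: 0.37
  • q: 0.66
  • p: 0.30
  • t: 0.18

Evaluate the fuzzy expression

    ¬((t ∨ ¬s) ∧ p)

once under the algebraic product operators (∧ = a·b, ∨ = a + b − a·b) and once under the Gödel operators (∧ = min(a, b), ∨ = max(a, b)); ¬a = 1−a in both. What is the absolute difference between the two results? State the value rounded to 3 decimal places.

Under algebraic product:
  ¬s = 1 − 0.3700 = 0.6300
  t ∨ ¬s = a + b − a·b on (0.1800, 0.6300) = 0.6966
  (t ∨ ¬s) ∧ p = a·b on (0.6966, 0.3000) = 0.2090
  ¬((t ∨ ¬s) ∧ p) = 1 − 0.2090 = 0.7910
  → value = 0.7910
Under Gödel:
  ¬s = 1 − 0.37 = 0.63
  t ∨ ¬s = max(a, b) on (0.18, 0.63) = 0.63
  (t ∨ ¬s) ∧ p = min(a, b) on (0.63, 0.30) = 0.30
  ¬((t ∨ ¬s) ∧ p) = 1 − 0.30 = 0.70
  → value = 0.7000
|0.7910 − 0.7000| = 0.091

0.091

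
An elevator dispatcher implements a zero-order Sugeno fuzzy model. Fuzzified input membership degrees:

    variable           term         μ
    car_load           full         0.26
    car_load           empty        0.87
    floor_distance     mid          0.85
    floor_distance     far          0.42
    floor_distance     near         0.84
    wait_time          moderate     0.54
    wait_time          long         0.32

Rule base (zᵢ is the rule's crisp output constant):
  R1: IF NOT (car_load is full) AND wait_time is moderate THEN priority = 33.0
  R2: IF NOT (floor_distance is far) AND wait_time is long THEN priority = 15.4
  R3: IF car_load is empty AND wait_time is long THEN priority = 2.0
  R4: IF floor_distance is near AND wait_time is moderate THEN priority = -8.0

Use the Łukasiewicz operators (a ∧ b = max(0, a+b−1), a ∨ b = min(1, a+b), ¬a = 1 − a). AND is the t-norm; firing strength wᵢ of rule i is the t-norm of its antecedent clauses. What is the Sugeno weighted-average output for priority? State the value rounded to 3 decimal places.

7.741

R1 (z=33.0): ¬full=1−0.26=0.74, moderate=0.54; AND[max(0, a+b−1)] → w = 0.28
R2 (z=15.4): ¬far=1−0.42=0.58, long=0.32; AND[max(0, a+b−1)] → w = 0.00
R3 (z=2.0): empty=0.87, long=0.32; AND[max(0, a+b−1)] → w = 0.19
R4 (z=-8.0): near=0.84, moderate=0.54; AND[max(0, a+b−1)] → w = 0.38
Weighted average = (0.28·33.0 + 0.00·15.4 + 0.19·2.0 + 0.38·-8.0) / (0.28 + 0.00 + 0.19 + 0.38)
  = 6.5800 / 0.8500 = 7.741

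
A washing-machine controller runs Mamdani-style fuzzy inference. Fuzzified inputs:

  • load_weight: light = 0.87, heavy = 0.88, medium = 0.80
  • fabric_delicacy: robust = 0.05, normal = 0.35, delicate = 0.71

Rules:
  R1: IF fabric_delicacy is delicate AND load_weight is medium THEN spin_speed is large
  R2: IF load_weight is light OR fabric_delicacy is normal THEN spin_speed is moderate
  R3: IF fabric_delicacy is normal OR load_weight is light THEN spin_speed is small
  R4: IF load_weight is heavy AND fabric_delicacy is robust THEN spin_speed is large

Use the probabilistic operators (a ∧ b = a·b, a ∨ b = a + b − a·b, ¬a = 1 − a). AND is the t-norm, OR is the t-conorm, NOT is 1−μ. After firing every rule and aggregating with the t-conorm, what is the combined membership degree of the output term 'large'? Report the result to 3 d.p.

0.587

R1: delicate=0.71, medium=0.80; AND[a·b] → w = 0.5680
R2: light=0.87, normal=0.35; OR[a + b − a·b] → w = 0.9155
R3: normal=0.35, light=0.87; OR[a + b − a·b] → w = 0.9155
R4: heavy=0.88, robust=0.05; AND[a·b] → w = 0.0440
Rules with consequent 'large': {R1, R4} → strengths 0.5680, 0.0440
Aggregate via t-conorm [a + b − a·b]: 0.5870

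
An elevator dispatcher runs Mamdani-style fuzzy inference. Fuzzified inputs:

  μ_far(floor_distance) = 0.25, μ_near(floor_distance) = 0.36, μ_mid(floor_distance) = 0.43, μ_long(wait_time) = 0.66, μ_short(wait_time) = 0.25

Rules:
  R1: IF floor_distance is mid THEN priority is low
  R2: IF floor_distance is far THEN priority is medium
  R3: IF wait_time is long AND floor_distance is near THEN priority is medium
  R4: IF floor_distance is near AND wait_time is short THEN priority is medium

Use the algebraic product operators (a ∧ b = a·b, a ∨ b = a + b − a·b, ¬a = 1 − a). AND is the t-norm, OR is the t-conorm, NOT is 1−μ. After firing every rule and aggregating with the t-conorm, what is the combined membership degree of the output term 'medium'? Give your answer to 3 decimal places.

0.480

R1: mid=0.43 → w = 0.4300
R2: far=0.25 → w = 0.2500
R3: long=0.66, near=0.36; AND[a·b] → w = 0.2376
R4: near=0.36, short=0.25; AND[a·b] → w = 0.0900
Rules with consequent 'medium': {R2, R3, R4} → strengths 0.2500, 0.2376, 0.0900
Aggregate via t-conorm [a + b − a·b]: 0.4797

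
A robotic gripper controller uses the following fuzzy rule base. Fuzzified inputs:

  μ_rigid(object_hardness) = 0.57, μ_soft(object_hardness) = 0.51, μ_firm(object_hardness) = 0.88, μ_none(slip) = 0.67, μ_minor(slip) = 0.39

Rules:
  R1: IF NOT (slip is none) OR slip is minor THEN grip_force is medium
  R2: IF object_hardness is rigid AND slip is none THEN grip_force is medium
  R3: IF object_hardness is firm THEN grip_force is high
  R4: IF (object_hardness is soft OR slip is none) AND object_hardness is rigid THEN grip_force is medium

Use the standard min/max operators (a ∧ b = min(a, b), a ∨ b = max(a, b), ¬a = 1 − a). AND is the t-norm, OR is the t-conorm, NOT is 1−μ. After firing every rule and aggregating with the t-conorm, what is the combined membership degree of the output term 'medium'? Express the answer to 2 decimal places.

R1: ¬none=1−0.67=0.33, minor=0.39; OR[max(a, b)] → w = 0.39
R2: rigid=0.57, none=0.67; AND[min(a, b)] → w = 0.57
R3: firm=0.88 → w = 0.88
R4: (soft=0.51 OR none=0.67) = 0.67; AND[min(a, b)] with rigid=0.57 → w = 0.57
Rules with consequent 'medium': {R1, R2, R4} → strengths 0.39, 0.57, 0.57
Aggregate via t-conorm [max(a, b)]: 0.57

0.57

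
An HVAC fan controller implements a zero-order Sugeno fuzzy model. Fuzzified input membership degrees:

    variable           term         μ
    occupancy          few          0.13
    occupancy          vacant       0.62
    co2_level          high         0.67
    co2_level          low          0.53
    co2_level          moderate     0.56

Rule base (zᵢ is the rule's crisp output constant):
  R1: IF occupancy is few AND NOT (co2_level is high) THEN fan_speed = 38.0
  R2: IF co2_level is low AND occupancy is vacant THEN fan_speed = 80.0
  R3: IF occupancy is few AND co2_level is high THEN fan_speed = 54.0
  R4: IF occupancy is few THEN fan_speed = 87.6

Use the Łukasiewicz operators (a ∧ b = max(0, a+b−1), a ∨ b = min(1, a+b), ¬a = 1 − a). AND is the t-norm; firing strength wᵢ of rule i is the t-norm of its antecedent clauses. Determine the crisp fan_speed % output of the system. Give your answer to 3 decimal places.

R1 (z=38.0): few=0.13, ¬high=1−0.67=0.33; AND[max(0, a+b−1)] → w = 0.00
R2 (z=80.0): low=0.53, vacant=0.62; AND[max(0, a+b−1)] → w = 0.15
R3 (z=54.0): few=0.13, high=0.67; AND[max(0, a+b−1)] → w = 0.00
R4 (z=87.6): few=0.13 → w = 0.13
Weighted average = (0.00·38.0 + 0.15·80.0 + 0.00·54.0 + 0.13·87.6) / (0.00 + 0.15 + 0.00 + 0.13)
  = 23.3880 / 0.2800 = 83.529

83.529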